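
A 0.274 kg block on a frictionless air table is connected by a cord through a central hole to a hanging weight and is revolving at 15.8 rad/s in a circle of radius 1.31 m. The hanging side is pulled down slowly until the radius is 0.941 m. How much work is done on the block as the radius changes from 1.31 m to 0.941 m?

W ≈ 55.1 J

The constraining force is radial, so m r² ω about the center is conserved.
ω₂ = ω₁ (r₁/r₂)² = (15.8)(1.31/0.941)² = 30.62 rad/s.
W = ΔKE = ½m(v₂² − v₁²) = 55.06 J.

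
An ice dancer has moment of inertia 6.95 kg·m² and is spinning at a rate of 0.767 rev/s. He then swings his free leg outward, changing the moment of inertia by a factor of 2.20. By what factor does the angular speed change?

ω₂/ω₁ ≈ 0.455

Angular momentum about the spin axis is conserved since the torque about it is zero.
I₂ = 2.20 × 6.95 = 15.29 kg·m².
ω₂/ω₁ = I₁/I₂ = 6.950 / 15.29 = 0.4545.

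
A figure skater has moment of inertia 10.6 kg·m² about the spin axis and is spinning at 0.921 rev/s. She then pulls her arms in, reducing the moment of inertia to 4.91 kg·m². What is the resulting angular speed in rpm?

ω₂ ≈ 119 rpm

No external torque acts about the spin axis, so angular momentum is conserved.
ω₂ = I₁ω₁ / I₂ = (10.60)(0.921 rev/s) / (4.910) = 1.988 rev/s = 119.3 rpm.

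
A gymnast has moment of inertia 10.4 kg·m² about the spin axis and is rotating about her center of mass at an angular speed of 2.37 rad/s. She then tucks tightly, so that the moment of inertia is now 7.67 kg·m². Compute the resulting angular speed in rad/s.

No external torque acts about the spin axis, so angular momentum is conserved.
ω₂ = I₁ω₁ / I₂ = (10.40)(2.37 rad/s) / (7.670) = 3.214 rad/s.

ω₂ ≈ 3.21 rad/s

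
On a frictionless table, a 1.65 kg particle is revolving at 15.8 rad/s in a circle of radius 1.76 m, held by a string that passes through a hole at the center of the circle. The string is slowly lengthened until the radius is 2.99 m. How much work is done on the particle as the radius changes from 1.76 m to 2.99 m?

W ≈ -417 J

No torque about the axis ⇒ m r₁² ω₁ = m r₂² ω₂.
ω₂ = ω₁ (r₁/r₂)² = (15.8)(1.76/2.99)² = 5.474 rad/s.
W = ΔKE = ½m(v₂² − v₁²) = -416.9 J.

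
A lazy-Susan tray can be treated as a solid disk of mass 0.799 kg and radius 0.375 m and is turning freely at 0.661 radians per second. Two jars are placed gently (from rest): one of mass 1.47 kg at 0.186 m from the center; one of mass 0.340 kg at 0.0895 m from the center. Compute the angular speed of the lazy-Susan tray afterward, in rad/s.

No external torque acts about the center; L_before = L_after.
I_p = ½(0.799)(0.375)² = 0.05618 kg·m².
Added inertia Σmr² = (1.47)(0.186)² + (0.340)(0.0895)² = 0.05358 kg·m²; I_f = 0.05618 + 0.05358 = 0.1098 kg·m².
ω_f = I_p ω_i / I_f = (0.05618)(0.661) / 0.1098 = 0.3383 rad/s.

ω_f ≈ 0.338 rad/s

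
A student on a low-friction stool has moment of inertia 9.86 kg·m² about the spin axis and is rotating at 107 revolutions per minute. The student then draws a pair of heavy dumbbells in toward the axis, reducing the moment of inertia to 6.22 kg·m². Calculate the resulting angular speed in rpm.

With no external torque about the axis, L is conserved: I₁ω₁ = I₂ω₂.
ω₂ = I₁ω₁ / I₂ = (9.860)(107 rpm) / (6.220) = 169.6 rpm.

ω₂ ≈ 170 rpm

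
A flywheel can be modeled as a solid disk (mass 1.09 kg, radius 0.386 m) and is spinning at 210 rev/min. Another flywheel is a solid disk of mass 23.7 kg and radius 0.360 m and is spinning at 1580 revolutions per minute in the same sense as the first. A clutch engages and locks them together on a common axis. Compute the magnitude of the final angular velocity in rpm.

|ω_f| ≈ 1510 rpm

No external torque acts about the common axis, so total angular momentum is conserved.
Moments of inertia: I_A = ½(1.09)(0.386)² = 0.08120 kg·m²; I_B = ½(23.7)(0.360)² = 1.536 kg·m².
Taking A's sense as positive: L = (0.08120)(210) + (1.536)(1580) = 2444 kg·m²·rpm.
Combined I = 0.08120 + 1.536 = 1.617 kg·m².
ω_f = L / I = 2444 / 1.617 = 1511 rpm.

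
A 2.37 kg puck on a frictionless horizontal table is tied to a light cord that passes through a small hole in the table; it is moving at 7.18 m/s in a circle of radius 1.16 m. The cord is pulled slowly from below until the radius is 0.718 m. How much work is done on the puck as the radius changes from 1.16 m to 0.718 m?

Central (radial) force ⇒ zero torque about the center ⇒ m v r is constant.
v₂ = v₁ r₁ / r₂ = (7.18)(1.16) / (0.718) = 11.60 m/s.
W = ΔKE = ½m(v₂² − v₁²) = 98.36 J.

W ≈ 98.4 J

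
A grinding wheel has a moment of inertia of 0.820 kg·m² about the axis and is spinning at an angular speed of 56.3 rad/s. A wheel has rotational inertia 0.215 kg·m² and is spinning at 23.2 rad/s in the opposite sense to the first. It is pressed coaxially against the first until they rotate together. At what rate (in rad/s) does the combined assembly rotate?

No external torque acts about the common axis, so total angular momentum is conserved.
Taking A's sense as positive: L = (0.8200)(56.3) − (0.2150)(23.2) = 41.18 kg·m²·rad/s.
Combined I = 0.8200 + 0.2150 = 1.035 kg·m².
ω_f = L / I = 41.18 / 1.035 = 39.79 rad/s.

|ω_f| ≈ 39.8 rad/s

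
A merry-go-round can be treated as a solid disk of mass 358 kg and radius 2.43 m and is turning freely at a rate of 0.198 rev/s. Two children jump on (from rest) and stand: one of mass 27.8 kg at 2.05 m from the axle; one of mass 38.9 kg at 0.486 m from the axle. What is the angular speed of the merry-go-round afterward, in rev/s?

ω_f ≈ 0.177 rev/s

No external torque acts about the axle; L_before = L_after.
I_p = ½(358)(2.43)² = 1057 kg·m².
Added inertia Σmr² = (27.8)(2.05)² + (38.9)(0.486)² = 126.0 kg·m²; I_f = 1057 + 126.0 = 1183 kg·m².
ω_f = I_p ω_i / I_f = (1057)(0.198) / 1183 = 0.1769 rev/s.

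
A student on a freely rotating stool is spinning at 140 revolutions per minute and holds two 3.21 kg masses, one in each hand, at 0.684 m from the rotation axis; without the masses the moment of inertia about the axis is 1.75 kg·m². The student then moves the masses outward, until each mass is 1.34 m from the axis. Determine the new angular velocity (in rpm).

ω₂ ≈ 50.1 rpm

With no external torque about the axis, L is conserved: I₁ω₁ = I₂ω₂.
I₁ = 1.75 + 2(3.21)(0.684)² = 4.754 kg·m²; I₂ = 1.75 + 2(3.21)(1.34)² = 13.28 kg·m².
ω₂ = I₁ω₁ / I₂ = (4.754)(140 rpm) / (13.28) = 50.12 rpm.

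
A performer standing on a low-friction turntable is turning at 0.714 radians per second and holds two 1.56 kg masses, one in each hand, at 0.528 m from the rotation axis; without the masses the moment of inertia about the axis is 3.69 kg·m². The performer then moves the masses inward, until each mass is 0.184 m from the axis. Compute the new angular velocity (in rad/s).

No external torque acts about the spin axis, so angular momentum is conserved.
I₁ = 3.69 + 2(1.56)(0.528)² = 4.560 kg·m²; I₂ = 3.69 + 2(1.56)(0.184)² = 3.796 kg·m².
ω₂ = I₁ω₁ / I₂ = (4.560)(0.714 rad/s) / (3.796) = 0.8577 rad/s.

ω₂ ≈ 0.858 rad/s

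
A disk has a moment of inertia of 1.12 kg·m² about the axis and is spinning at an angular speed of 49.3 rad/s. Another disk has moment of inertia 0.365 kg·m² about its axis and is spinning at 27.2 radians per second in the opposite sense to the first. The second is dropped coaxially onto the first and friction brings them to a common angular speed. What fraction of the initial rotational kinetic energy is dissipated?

fraction ≈ 0.538

No external torque acts about the common axis, so total angular momentum is conserved.
Taking A's sense as positive: L = (1.120)(49.3) − (0.3650)(27.2) = 45.29 kg·m²·rad/s.
Combined I = 1.120 + 0.3650 = 1.485 kg·m².
ω_f = L / I = 45.29 / 1.485 = 30.50 rad/s.
KE_i = ½ΣIω² = 1496 J; KE_f = ½(1.485)(30.50)² = 690.6 J.
Fraction dissipated = (KE_i − KE_f)/KE_i = 0.5384.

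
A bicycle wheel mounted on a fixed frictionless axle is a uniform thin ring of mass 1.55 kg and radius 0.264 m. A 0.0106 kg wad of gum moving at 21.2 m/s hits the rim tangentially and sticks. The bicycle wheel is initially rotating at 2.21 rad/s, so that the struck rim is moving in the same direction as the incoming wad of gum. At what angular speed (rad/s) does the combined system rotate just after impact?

About the axle the impulsive forces during the collision are internal, so angular momentum about that axis is conserved.
I_p = (1.55)(0.264)² = 0.1080 kg·m². Taking the sense of the wad of gum's angular momentum as positive, L_{wad} = m v R = (0.0106)(21.2)(0.264) = 0.05933 kg·m²/s.
L_i = +I_p ω_p + m v R = +(0.1080)(2.21) + 0.05933 = 0.2981 kg·m²/s.
After sticking, I_f = I_p + m R² = 0.1080 + (0.0106)(0.264)² = 0.1088 kg·m².
ω_f = L_i / I_f = 0.2981 / 0.1088 = 2.740 rad/s.

|ω_f| ≈ 2.74 rad/s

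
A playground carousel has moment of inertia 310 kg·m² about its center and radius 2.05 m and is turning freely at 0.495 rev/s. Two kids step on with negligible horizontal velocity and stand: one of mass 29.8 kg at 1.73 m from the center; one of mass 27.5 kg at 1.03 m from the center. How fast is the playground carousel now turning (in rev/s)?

No external torque acts about the center; L_before = L_after.
Added inertia Σmr² = (29.8)(1.73)² + (27.5)(1.03)² = 118.4 kg·m²; I_f = 310.0 + 118.4 = 428.4 kg·m².
ω_f = I_p ω_i / I_f = (310.0)(0.495) / 428.4 = 0.3582 rev/s.

ω_f ≈ 0.358 rev/s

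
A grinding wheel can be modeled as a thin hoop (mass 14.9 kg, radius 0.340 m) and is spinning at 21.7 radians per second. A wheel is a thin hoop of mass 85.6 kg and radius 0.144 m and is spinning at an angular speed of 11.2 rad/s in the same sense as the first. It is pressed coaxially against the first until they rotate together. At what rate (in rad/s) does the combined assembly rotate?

No external torque acts about the common axis, so total angular momentum is conserved.
Moments of inertia: I_A = (14.9)(0.340)² = 1.722 kg·m²; I_B = (85.6)(0.144)² = 1.775 kg·m².
Taking A's sense as positive: L = (1.722)(21.7) + (1.775)(11.2) = 57.26 kg·m²·rad/s.
Combined I = 1.722 + 1.775 = 3.497 kg·m².
ω_f = L / I = 57.26 / 3.497 = 16.37 rad/s.

|ω_f| ≈ 16.4 rad/s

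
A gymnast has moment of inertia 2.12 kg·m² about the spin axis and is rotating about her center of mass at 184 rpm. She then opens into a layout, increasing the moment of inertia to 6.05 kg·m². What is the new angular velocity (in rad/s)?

ω₂ ≈ 6.75 rad/s

No external torque acts about the spin axis, so angular momentum is conserved.
ω₂ = I₁ω₁ / I₂ = (2.120)(184 rpm) / (6.050) = 64.48 rpm = 6.752 rad/s.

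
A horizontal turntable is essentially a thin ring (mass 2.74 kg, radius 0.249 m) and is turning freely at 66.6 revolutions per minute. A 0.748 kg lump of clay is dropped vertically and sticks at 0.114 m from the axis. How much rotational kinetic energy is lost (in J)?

energy lost ≈ 0.224 J

No external torque acts about the axis; L_before = L_after.
I_p = (2.74)(0.249)² = 0.1699 kg·m².
Added inertia Σmr² = (0.748)(0.114)² = 0.009721 kg·m²; I_f = 0.1699 + 0.009721 = 0.1796 kg·m².
ω_f = I_p ω_i / I_f = (0.1699)(66.6) / 0.1796 = 63.00 rpm.
KE_i = ½(0.1699)(6.974 rad/s)² = 4.132 J; KE_f = ½(0.1796)(6.597)² = 3.908 J.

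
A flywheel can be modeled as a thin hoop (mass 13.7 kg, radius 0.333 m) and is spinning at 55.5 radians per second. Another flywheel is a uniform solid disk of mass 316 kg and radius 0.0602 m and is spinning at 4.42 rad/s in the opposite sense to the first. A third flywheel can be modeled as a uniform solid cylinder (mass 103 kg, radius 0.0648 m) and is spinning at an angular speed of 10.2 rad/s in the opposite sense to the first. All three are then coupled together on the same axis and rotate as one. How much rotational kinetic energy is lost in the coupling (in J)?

ΔKE lost ≈ 985 J

No external torque acts about the common axis, so total angular momentum is conserved.
Moments of inertia: I_A = (13.7)(0.333)² = 1.519 kg·m²; I_B = ½(316)(0.0602)² = 0.5726 kg·m²; I_C = ½(103)(0.0648)² = 0.2163 kg·m².
Taking A's sense as positive: L = (1.519)(55.5) − (0.5726)(4.42) − (0.2163)(10.2) = 79.58 kg·m²·rad/s.
Combined I = 1.519 + 0.5726 + 0.2163 = 2.308 kg·m².
ω_f = L / I = 79.58 / 2.308 = 34.48 rad/s.
KE_i = ½ΣIω² = 2357 J; KE_f = ½(2.308)(34.48)² = 1372 J.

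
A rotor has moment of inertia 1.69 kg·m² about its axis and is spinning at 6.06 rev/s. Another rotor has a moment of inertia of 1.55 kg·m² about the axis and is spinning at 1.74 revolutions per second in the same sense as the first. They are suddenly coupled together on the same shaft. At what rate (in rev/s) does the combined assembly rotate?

|ω_f| ≈ 3.99 rev/s

The coupling torques are internal; angular momentum about the shared axis is conserved.
Taking A's sense as positive: L = (1.690)(6.06) + (1.550)(1.74) = 12.94 kg·m²·rev/s.
Combined I = 1.690 + 1.550 = 3.240 kg·m².
ω_f = L / I = 12.94 / 3.240 = 3.993 rev/s.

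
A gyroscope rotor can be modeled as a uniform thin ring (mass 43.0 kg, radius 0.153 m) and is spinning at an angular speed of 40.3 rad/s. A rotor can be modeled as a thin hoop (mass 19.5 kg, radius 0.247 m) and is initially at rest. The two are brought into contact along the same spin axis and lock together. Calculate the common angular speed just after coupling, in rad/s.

|ω_f| ≈ 18.5 rad/s

No external torque acts about the common axis, so total angular momentum is conserved.
Moments of inertia: I_A = (43.0)(0.153)² = 1.007 kg·m²; I_B = (19.5)(0.247)² = 1.190 kg·m².
Taking A's sense as positive: L = (1.007)(40.3) = 40.57 kg·m²·rad/s.
Combined I = 1.007 + 1.190 = 2.196 kg·m².
ω_f = L / I = 40.57 / 2.196 = 18.47 rad/s.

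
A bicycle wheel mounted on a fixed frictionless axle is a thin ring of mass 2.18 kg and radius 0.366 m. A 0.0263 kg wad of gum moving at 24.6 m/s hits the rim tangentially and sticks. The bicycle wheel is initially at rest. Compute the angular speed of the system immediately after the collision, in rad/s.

About the axle the impulsive forces during the collision are internal, so angular momentum about that axis is conserved.
I_p = (2.18)(0.366)² = 0.2920 kg·m². Taking the sense of the wad of gum's angular momentum as positive, L_{wad} = m v R = (0.0263)(24.6)(0.366) = 0.2368 kg·m²/s.
L_i = 0 + 0.2368 = 0.2368 kg·m²/s.
After sticking, I_f = I_p + m R² = 0.2920 + (0.0263)(0.366)² = 0.2955 kg·m².
ω_f = L_i / I_f = 0.2368 / 0.2955 = 0.8012 rad/s.

|ω_f| ≈ 0.801 rad/s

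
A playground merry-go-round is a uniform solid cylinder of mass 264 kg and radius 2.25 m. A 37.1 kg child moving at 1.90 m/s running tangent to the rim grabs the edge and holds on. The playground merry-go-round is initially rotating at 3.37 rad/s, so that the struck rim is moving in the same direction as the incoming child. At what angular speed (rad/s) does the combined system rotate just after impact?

|ω_f| ≈ 2.82 rad/s

The axle reaction passes through the axle and exerts no torque about it; angular momentum about the axle is conserved through the impact.
I_p = ½(264)(2.25)² = 668.2 kg·m². Taking the sense of the child's angular momentum as positive, L_{child} = m v R = (37.1)(1.90)(2.25) = 158.6 kg·m²/s.
L_i = +I_p ω_p + m v R = +(668.2)(3.37) + 158.6 = 2411 kg·m²/s.
After sticking, I_f = I_p + m R² = 668.2 + (37.1)(2.25)² = 856.1 kg·m².
ω_f = L_i / I_f = 2411 / 856.1 = 2.816 rad/s.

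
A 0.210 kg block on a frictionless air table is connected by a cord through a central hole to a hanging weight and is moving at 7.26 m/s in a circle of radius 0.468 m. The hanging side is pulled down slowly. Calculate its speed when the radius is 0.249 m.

v₂ ≈ 13.6 m/s

The only horizontal force on the mass is along the cord (radial), so it exerts no torque about the hole and angular momentum m v r is conserved.
v₂ = v₁ r₁ / r₂ = (7.26)(0.468) / (0.249) = 13.65 m/s.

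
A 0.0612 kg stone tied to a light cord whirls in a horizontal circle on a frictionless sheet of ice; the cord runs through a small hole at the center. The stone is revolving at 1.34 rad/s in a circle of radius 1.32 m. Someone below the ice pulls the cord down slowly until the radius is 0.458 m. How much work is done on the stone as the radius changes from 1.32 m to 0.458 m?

No torque about the axis ⇒ m r₁² ω₁ = m r₂² ω₂.
ω₂ = ω₁ (r₁/r₂)² = (1.34)(1.32/0.458)² = 11.13 rad/s.
W = ΔKE = ½m(v₂² − v₁²) = 0.6995 J.

W ≈ 0.699 J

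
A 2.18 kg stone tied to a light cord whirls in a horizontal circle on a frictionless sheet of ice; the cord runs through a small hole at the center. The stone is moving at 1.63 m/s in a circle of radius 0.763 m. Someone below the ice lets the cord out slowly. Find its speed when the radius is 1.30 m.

v₂ ≈ 0.957 m/s

The only horizontal force on the mass is along the cord (radial), so it exerts no torque about the hole and angular momentum m v r is conserved.
v₂ = v₁ r₁ / r₂ = (1.63)(0.763) / (1.30) = 0.9567 m/s.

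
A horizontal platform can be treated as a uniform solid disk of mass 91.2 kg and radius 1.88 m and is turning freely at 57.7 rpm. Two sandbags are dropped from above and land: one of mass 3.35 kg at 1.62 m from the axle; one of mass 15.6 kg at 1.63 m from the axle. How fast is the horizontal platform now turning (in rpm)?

ω_f ≈ 44.0 rpm

The added mass arrives with no angular momentum about the axle, and any external torque about the axle is negligible, so the system's angular momentum is conserved.
I_p = ½(91.2)(1.88)² = 161.2 kg·m².
Added inertia Σmr² = (3.35)(1.62)² + (15.6)(1.63)² = 50.24 kg·m²; I_f = 161.2 + 50.24 = 211.4 kg·m².
ω_f = I_p ω_i / I_f = (161.2)(57.7) / 211.4 = 43.99 rpm.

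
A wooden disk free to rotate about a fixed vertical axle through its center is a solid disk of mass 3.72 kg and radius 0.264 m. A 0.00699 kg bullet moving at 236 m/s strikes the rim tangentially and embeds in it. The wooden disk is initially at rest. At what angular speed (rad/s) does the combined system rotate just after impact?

The axle reaction passes through the axle and exerts no torque about it; angular momentum about the axle is conserved through the impact.
I_p = ½(3.72)(0.264)² = 0.1296 kg·m². Taking the sense of the bullet's angular momentum as positive, L_{bullet} = m v R = (0.00699)(236)(0.264) = 0.4355 kg·m²/s.
L_i = 0 + 0.4355 = 0.4355 kg·m²/s.
After sticking, I_f = I_p + m R² = 0.1296 + (0.00699)(0.264)² = 0.1301 kg·m².
ω_f = L_i / I_f = 0.4355 / 0.1301 = 3.347 rad/s.

|ω_f| ≈ 3.35 rad/s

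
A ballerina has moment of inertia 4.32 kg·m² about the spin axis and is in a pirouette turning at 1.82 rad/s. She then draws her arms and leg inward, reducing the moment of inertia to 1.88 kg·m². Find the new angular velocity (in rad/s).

With no external torque about the axis, L is conserved: I₁ω₁ = I₂ω₂.
ω₂ = I₁ω₁ / I₂ = (4.320)(1.82 rad/s) / (1.880) = 4.182 rad/s.

ω₂ ≈ 4.18 rad/s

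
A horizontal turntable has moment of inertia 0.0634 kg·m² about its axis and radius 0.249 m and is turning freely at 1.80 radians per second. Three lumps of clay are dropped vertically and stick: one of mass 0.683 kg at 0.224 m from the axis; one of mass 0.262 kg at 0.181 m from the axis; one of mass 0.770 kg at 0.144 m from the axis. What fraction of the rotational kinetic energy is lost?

fraction ≈ 0.481

The added mass arrives with no angular momentum about the axis, and any external torque about the axis is negligible, so the system's angular momentum is conserved.
Added inertia Σmr² = (0.683)(0.224)² + (0.262)(0.181)² + (0.770)(0.144)² = 0.05882 kg·m²; I_f = 0.06340 + 0.05882 = 0.1222 kg·m².
ω_f = I_p ω_i / I_f = (0.06340)(1.80) / 0.1222 = 0.9337 rad/s.
KE_i = ½(0.06340)(1.800 rad/s)² = 0.1027 J; KE_f = ½(0.1222)(0.9337)² = 0.05328 J.
Fraction lost = 0.4813.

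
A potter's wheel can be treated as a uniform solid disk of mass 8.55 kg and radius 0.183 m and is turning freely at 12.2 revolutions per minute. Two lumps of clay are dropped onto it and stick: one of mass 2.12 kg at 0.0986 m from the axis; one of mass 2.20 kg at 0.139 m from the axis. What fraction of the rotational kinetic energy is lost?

fraction ≈ 0.306

No external torque acts about the axis; L_before = L_after.
I_p = ½(8.55)(0.183)² = 0.1432 kg·m².
Added inertia Σmr² = (2.12)(0.0986)² + (2.20)(0.139)² = 0.06312 kg·m²; I_f = 0.1432 + 0.06312 = 0.2063 kg·m².
ω_f = I_p ω_i / I_f = (0.1432)(12.2) / 0.2063 = 8.467 rpm.
KE_i = ½(0.1432)(1.278 rad/s)² = 0.1168 J; KE_f = ½(0.2063)(0.8867)² = 0.08109 J.
Fraction lost = 0.3060.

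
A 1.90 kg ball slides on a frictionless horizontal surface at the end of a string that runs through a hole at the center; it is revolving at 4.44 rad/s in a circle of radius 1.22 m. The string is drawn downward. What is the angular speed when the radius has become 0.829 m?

No torque about the axis ⇒ m r₁² ω₁ = m r₂² ω₂.
ω₂ = ω₁ (r₁/r₂)² = (4.44)(1.22/0.829)² = 9.616 rad/s.

ω₂ ≈ 9.62 rad/s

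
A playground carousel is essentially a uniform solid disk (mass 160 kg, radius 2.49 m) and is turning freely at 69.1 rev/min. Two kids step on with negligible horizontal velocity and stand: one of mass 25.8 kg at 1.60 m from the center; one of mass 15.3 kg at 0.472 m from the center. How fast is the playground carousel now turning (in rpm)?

ω_f ≈ 60.6 rpm

The added mass arrives with no angular momentum about the center, and any external torque about the center is negligible, so the system's angular momentum is conserved.
I_p = ½(160)(2.49)² = 496.0 kg·m².
Added inertia Σmr² = (25.8)(1.60)² + (15.3)(0.472)² = 69.46 kg·m²; I_f = 496.0 + 69.46 = 565.5 kg·m².
ω_f = I_p ω_i / I_f = (496.0)(69.1) / 565.5 = 60.61 rpm.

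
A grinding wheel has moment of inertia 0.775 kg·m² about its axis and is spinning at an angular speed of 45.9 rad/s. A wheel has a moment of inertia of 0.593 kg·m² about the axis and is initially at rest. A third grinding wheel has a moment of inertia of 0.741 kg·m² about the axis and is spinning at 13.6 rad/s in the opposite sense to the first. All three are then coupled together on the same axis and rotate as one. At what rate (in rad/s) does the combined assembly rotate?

No external torque acts about the common axis, so total angular momentum is conserved.
Taking A's sense as positive: L = (0.7750)(45.9) − (0.7410)(13.6) = 25.49 kg·m²·rad/s.
Combined I = 0.7750 + 0.5930 + 0.7410 = 2.109 kg·m².
ω_f = L / I = 25.49 / 2.109 = 12.09 rad/s.

|ω_f| ≈ 12.1 rad/s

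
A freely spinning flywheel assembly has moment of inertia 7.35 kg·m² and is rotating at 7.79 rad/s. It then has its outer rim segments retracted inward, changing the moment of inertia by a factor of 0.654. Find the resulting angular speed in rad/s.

ω₂ ≈ 11.9 rad/s

Angular momentum about the spin axis is conserved since the torque about it is zero.
I₂ = 0.654 × 7.35 = 4.807 kg·m².
ω₂ = I₁ω₁ / I₂ = (7.350)(7.79 rad/s) / (4.807) = 11.91 rad/s.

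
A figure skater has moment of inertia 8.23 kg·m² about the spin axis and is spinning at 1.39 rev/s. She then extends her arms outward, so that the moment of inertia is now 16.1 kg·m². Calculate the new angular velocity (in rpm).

With no external torque about the axis, L is conserved: I₁ω₁ = I₂ω₂.
ω₂ = I₁ω₁ / I₂ = (8.230)(1.39 rev/s) / (16.10) = 0.7105 rev/s = 42.63 rpm.

ω₂ ≈ 42.6 rpm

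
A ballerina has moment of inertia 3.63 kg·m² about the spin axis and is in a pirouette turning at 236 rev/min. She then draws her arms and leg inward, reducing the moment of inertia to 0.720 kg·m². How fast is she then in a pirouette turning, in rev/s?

No external torque acts about the spin axis, so angular momentum is conserved.
ω₂ = I₁ω₁ / I₂ = (3.630)(236 rpm) / (0.7200) = 1190 rpm = 19.83 rev/s.

ω₂ ≈ 19.8 rev/s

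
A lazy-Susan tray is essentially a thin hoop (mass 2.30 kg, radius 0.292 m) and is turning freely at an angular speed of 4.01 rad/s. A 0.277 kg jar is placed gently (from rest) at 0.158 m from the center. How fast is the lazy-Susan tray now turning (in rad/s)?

ω_f ≈ 3.87 rad/s

The added mass arrives with no angular momentum about the center, and any external torque about the center is negligible, so the system's angular momentum is conserved.
I_p = (2.30)(0.292)² = 0.1961 kg·m².
Added inertia Σmr² = (0.277)(0.158)² = 0.006915 kg·m²; I_f = 0.1961 + 0.006915 = 0.2030 kg·m².
ω_f = I_p ω_i / I_f = (0.1961)(4.01) / 0.2030 = 3.873 rad/s.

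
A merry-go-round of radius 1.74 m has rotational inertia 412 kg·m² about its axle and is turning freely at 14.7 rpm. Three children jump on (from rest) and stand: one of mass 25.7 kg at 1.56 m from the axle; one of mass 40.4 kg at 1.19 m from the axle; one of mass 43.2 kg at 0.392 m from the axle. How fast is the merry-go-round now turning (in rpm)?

No external torque acts about the axle; L_before = L_after.
Added inertia Σmr² = (25.7)(1.56)² + (40.4)(1.19)² + (43.2)(0.392)² = 126.4 kg·m²; I_f = 412.0 + 126.4 = 538.4 kg·m².
ω_f = I_p ω_i / I_f = (412.0)(14.7) / 538.4 = 11.25 rpm.

ω_f ≈ 11.2 rpm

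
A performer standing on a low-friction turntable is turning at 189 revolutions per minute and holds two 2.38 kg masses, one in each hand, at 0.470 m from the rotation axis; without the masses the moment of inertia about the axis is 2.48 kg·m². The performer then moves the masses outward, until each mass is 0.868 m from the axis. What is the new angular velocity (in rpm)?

ω₂ ≈ 110 rpm

With no external torque about the axis, L is conserved: I₁ω₁ = I₂ω₂.
I₁ = 2.48 + 2(2.38)(0.470)² = 3.531 kg·m²; I₂ = 2.48 + 2(2.38)(0.868)² = 6.066 kg·m².
ω₂ = I₁ω₁ / I₂ = (3.531)(189 rpm) / (6.066) = 110.0 rpm.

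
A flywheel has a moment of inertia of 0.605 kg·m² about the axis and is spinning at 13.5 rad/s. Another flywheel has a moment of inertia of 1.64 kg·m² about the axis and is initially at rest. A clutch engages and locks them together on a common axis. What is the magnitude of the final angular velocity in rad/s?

No external torque acts about the common axis, so total angular momentum is conserved.
Taking A's sense as positive: L = (0.6050)(13.5) = 8.168 kg·m²·rad/s.
Combined I = 0.6050 + 1.640 = 2.245 kg·m².
ω_f = L / I = 8.168 / 2.245 = 3.638 rad/s.

|ω_f| ≈ 3.64 rad/s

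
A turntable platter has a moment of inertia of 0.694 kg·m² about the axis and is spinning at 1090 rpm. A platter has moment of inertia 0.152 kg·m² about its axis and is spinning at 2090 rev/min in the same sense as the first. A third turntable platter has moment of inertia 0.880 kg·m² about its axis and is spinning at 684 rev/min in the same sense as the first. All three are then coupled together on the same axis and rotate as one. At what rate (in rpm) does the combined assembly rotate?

|ω_f| ≈ 971 rpm

No external torque acts about the common axis, so total angular momentum is conserved.
Taking A's sense as positive: L = (0.6940)(1090) + (0.1520)(2090) + (0.8800)(684) = 1676 kg·m²·rpm.
Combined I = 0.6940 + 0.1520 + 0.8800 = 1.726 kg·m².
ω_f = L / I = 1676 / 1.726 = 971.1 rpm.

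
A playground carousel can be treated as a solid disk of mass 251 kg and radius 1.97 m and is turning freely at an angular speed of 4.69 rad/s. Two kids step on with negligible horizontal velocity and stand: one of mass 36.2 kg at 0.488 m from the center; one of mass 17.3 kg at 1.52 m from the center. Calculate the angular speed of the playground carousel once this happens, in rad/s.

No external torque acts about the center; L_before = L_after.
I_p = ½(251)(1.97)² = 487.1 kg·m².
Added inertia Σmr² = (36.2)(0.488)² + (17.3)(1.52)² = 48.59 kg·m²; I_f = 487.1 + 48.59 = 535.6 kg·m².
ω_f = I_p ω_i / I_f = (487.1)(4.69) / 535.6 = 4.265 rad/s.

ω_f ≈ 4.26 rad/s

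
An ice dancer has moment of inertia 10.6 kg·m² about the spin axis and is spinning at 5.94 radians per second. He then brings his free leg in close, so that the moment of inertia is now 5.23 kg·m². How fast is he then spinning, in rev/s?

No external torque acts about the spin axis, so angular momentum is conserved.
ω₂ = I₁ω₁ / I₂ = (10.60)(5.94 rad/s) / (5.230) = 12.04 rad/s = 1.916 rev/s.

ω₂ ≈ 1.92 rev/s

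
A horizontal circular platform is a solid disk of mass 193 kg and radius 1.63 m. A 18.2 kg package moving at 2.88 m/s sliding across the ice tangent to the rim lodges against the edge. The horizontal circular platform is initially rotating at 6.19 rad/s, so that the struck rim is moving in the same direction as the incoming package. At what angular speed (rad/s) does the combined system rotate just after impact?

About the central axle the impulsive forces during the collision are internal, so angular momentum about that axis is conserved.
I_p = ½(193)(1.63)² = 256.4 kg·m². Taking the sense of the package's angular momentum as positive, L_{package} = m v R = (18.2)(2.88)(1.63) = 85.44 kg·m²/s.
L_i = +I_p ω_p + m v R = +(256.4)(6.19) + 85.44 = 1672 kg·m²/s.
After sticking, I_f = I_p + m R² = 256.4 + (18.2)(1.63)² = 304.7 kg·m².
ω_f = L_i / I_f = 1672 / 304.7 = 5.488 rad/s.

|ω_f| ≈ 5.49 rad/s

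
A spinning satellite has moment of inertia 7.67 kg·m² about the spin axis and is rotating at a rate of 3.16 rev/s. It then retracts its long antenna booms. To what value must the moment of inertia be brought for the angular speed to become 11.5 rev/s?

I₂ ≈ 2.11 kg·m²

With no external torque about the axis, L is conserved: I₁ω₁ = I₂ω₂.
I₂ = I₁ω₁ / ω₂ = (7.67)(3.16) / (11.5) = 2.108 kg·m².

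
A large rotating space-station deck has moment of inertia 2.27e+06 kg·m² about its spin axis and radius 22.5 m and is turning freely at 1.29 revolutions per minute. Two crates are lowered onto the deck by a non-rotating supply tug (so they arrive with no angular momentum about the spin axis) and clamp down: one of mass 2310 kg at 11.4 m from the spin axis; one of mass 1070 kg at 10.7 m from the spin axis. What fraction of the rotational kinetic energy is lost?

The added mass arrives with no angular momentum about the spin axis, and any external torque about the spin axis is negligible, so the system's angular momentum is conserved.
Added inertia Σmr² = (2310)(11.4)² + (1070)(10.7)² = 4.227e+05 kg·m²; I_f = 2.270e+06 + 4.227e+05 = 2.693e+06 kg·m².
ω_f = I_p ω_i / I_f = (2.270e+06)(1.29) / 2.693e+06 = 1.087 rpm.
KE_i = ½(2.270e+06)(0.1351 rad/s)² = 20710 J; KE_f = ½(2.693e+06)(0.1139)² = 17460 J.
Fraction lost = 0.1570.

fraction ≈ 0.157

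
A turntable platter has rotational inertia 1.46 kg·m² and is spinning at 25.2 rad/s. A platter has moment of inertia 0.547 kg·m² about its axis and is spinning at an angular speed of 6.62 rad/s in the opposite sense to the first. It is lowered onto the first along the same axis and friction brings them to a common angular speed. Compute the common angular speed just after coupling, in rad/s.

|ω_f| ≈ 16.5 rad/s

The coupling torques are internal; angular momentum about the shared axis is conserved.
Taking A's sense as positive: L = (1.460)(25.2) − (0.5470)(6.62) = 33.17 kg·m²·rad/s.
Combined I = 1.460 + 0.5470 = 2.007 kg·m².
ω_f = L / I = 33.17 / 2.007 = 16.53 rad/s.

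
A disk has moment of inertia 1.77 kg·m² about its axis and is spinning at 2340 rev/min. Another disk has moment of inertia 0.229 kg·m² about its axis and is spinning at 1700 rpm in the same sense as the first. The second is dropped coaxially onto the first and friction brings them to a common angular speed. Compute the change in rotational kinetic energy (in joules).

No external torque acts about the common axis, so total angular momentum is conserved.
Taking A's sense as positive: L = (1.770)(2340) + (0.2290)(1700) = 4531 kg·m²·rpm.
Combined I = 1.770 + 0.2290 = 1.999 kg·m².
ω_f = L / I = 4531 / 1.999 = 2267 rpm.
KE_i = ½ΣIω² = 56770 J; KE_f = ½(1.999)(237.4)² = 56310 J.

ΔKE ≈ -455 J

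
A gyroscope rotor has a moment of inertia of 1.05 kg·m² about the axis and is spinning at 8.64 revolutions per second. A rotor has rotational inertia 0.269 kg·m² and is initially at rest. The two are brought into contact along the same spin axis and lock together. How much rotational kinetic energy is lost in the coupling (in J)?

ΔKE lost ≈ 316 J

The coupling torques are internal; angular momentum about the shared axis is conserved.
Taking A's sense as positive: L = (1.050)(8.64) = 9.072 kg·m²·rev/s.
Combined I = 1.050 + 0.2690 = 1.319 kg·m².
ω_f = L / I = 9.072 / 1.319 = 6.878 rev/s.
KE_i = ½ΣIω² = 1547 J; KE_f = ½(1.319)(43.22)² = 1232 J.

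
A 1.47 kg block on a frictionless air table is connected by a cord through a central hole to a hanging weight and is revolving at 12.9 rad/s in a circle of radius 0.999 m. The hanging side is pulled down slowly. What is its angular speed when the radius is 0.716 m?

No torque about the axis ⇒ m r₁² ω₁ = m r₂² ω₂.
ω₂ = ω₁ (r₁/r₂)² = (12.9)(0.999/0.716)² = 25.11 rad/s.

ω₂ ≈ 25.1 rad/s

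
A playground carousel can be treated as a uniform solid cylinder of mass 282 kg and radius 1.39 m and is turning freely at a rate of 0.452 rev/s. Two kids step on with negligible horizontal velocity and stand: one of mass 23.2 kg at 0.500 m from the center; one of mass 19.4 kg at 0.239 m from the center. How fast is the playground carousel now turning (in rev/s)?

ω_f ≈ 0.441 rev/s

No external torque acts about the center; L_before = L_after.
I_p = ½(282)(1.39)² = 272.4 kg·m².
Added inertia Σmr² = (23.2)(0.500)² + (19.4)(0.239)² = 6.908 kg·m²; I_f = 272.4 + 6.908 = 279.3 kg·m².
ω_f = I_p ω_i / I_f = (272.4)(0.452) / 279.3 = 0.4408 rev/s.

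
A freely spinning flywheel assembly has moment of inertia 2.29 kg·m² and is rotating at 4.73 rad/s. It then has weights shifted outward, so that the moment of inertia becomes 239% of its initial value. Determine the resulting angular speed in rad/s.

ω₂ ≈ 1.98 rad/s

With no external torque about the axis, L is conserved: I₁ω₁ = I₂ω₂.
I₂ = 2.39 × 2.29 = 5.473 kg·m².
ω₂ = I₁ω₁ / I₂ = (2.290)(4.73 rad/s) / (5.473) = 1.979 rad/s.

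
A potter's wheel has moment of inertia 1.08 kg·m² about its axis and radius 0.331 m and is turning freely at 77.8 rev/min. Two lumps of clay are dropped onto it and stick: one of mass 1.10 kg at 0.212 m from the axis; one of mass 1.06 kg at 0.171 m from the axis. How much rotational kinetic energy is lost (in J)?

No external torque acts about the axis; L_before = L_after.
Added inertia Σmr² = (1.10)(0.212)² + (1.06)(0.171)² = 0.08043 kg·m²; I_f = 1.080 + 0.08043 = 1.160 kg·m².
ω_f = I_p ω_i / I_f = (1.080)(77.8) / 1.160 = 72.41 rpm.
KE_i = ½(1.080)(8.147 rad/s)² = 35.84 J; KE_f = ½(1.160)(7.582)² = 33.36 J.

energy lost ≈ 2.48 J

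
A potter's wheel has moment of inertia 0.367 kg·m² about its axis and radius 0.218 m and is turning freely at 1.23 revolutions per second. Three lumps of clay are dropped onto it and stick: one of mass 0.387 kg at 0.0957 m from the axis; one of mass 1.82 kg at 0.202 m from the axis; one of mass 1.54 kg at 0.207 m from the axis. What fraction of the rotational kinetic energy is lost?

fraction ≈ 0.282

The added mass arrives with no angular momentum about the axis, and any external torque about the axis is negligible, so the system's angular momentum is conserved.
Added inertia Σmr² = (0.387)(0.0957)² + (1.82)(0.202)² + (1.54)(0.207)² = 0.1438 kg·m²; I_f = 0.3670 + 0.1438 = 0.5108 kg·m².
ω_f = I_p ω_i / I_f = (0.3670)(1.23) / 0.5108 = 0.8837 rev/s.
KE_i = ½(0.3670)(7.728 rad/s)² = 10.96 J; KE_f = ½(0.5108)(5.553)² = 7.875 J.
Fraction lost = 0.2815.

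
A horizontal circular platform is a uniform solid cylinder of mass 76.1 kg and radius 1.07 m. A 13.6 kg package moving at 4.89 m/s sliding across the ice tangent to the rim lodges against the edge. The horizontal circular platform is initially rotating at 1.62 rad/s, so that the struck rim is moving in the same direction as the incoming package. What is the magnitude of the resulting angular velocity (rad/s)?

The axle reaction passes through the central axle and exerts no torque about it; angular momentum about the central axle is conserved through the impact.
I_p = ½(76.1)(1.07)² = 43.56 kg·m². Taking the sense of the package's angular momentum as positive, L_{package} = m v R = (13.6)(4.89)(1.07) = 71.16 kg·m²/s.
L_i = +I_p ω_p + m v R = +(43.56)(1.62) + 71.16 = 141.7 kg·m²/s.
After sticking, I_f = I_p + m R² = 43.56 + (13.6)(1.07)² = 59.13 kg·m².
ω_f = L_i / I_f = 141.7 / 59.13 = 2.397 rad/s.

|ω_f| ≈ 2.40 rad/s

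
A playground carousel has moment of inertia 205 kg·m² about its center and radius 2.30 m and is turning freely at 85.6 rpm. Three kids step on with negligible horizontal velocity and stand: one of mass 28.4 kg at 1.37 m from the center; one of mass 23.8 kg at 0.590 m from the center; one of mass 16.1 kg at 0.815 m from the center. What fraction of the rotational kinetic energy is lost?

fraction ≈ 0.261

The added mass arrives with no angular momentum about the center, and any external torque about the center is negligible, so the system's angular momentum is conserved.
Added inertia Σmr² = (28.4)(1.37)² + (23.8)(0.590)² + (16.1)(0.815)² = 72.28 kg·m²; I_f = 205.0 + 72.28 = 277.3 kg·m².
ω_f = I_p ω_i / I_f = (205.0)(85.6) / 277.3 = 63.29 rpm.
KE_i = ½(205.0)(8.964 rad/s)² = 8236 J; KE_f = ½(277.3)(6.627)² = 6089 J.
Fraction lost = 0.2607.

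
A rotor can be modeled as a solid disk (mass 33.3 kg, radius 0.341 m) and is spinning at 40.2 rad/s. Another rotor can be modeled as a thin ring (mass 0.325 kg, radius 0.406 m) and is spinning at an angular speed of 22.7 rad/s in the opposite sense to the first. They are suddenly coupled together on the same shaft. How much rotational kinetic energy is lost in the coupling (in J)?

No external torque acts about the common axis, so total angular momentum is conserved.
Moments of inertia: I_A = ½(33.3)(0.341)² = 1.936 kg·m²; I_B = (0.325)(0.406)² = 0.05357 kg·m².
Taking A's sense as positive: L = (1.936)(40.2) − (0.05357)(22.7) = 76.61 kg·m²·rad/s.
Combined I = 1.936 + 0.05357 = 1.990 kg·m².
ω_f = L / I = 76.61 / 1.990 = 38.51 rad/s.
KE_i = ½ΣIω² = 1578 J; KE_f = ½(1.990)(38.51)² = 1475 J.

ΔKE lost ≈ 103 J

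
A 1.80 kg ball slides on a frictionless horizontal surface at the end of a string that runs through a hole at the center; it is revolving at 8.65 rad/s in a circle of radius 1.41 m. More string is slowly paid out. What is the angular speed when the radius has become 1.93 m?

ω₂ ≈ 4.62 rad/s

The constraining force is radial, so m r² ω about the center is conserved.
ω₂ = ω₁ (r₁/r₂)² = (8.65)(1.41/1.93)² = 4.617 rad/s.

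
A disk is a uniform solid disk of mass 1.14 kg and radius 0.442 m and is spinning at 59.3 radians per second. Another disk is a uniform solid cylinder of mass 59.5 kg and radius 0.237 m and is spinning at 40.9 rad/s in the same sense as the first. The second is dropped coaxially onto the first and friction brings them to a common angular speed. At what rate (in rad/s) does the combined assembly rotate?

|ω_f| ≈ 42.0 rad/s

The coupling torques are internal; angular momentum about the shared axis is conserved.
Moments of inertia: I_A = ½(1.14)(0.442)² = 0.1114 kg·m²; I_B = ½(59.5)(0.237)² = 1.671 kg·m².
Taking A's sense as positive: L = (0.1114)(59.3) + (1.671)(40.9) = 74.95 kg·m²·rad/s.
Combined I = 0.1114 + 1.671 = 1.782 kg·m².
ω_f = L / I = 74.95 / 1.782 = 42.05 rad/s.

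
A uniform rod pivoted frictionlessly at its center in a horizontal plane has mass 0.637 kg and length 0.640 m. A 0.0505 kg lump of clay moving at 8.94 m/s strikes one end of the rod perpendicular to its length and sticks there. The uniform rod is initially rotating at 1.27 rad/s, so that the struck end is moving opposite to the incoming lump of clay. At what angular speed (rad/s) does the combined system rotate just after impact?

About the pivot the impulsive forces during the collision are internal, so angular momentum about that axis is conserved.
I_p = (1/12)(0.637)(0.640)² = 0.02174 kg·m². Taking the sense of the lump of clay's angular momentum as positive, L_{lump} = m v R = (0.0505)(8.94)(0.640/2) = 0.1445 kg·m²/s.
L_i = −I_p ω_p + m v R = −(0.02174)(1.27) + 0.1445 = 0.1169 kg·m²/s.
After sticking, I_f = I_p + m R² = 0.02174 + (0.0505)(0.640/2)² = 0.02691 kg·m².
ω_f = L_i / I_f = 0.1169 / 0.02691 = 4.342 rad/s.

|ω_f| ≈ 4.34 rad/s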